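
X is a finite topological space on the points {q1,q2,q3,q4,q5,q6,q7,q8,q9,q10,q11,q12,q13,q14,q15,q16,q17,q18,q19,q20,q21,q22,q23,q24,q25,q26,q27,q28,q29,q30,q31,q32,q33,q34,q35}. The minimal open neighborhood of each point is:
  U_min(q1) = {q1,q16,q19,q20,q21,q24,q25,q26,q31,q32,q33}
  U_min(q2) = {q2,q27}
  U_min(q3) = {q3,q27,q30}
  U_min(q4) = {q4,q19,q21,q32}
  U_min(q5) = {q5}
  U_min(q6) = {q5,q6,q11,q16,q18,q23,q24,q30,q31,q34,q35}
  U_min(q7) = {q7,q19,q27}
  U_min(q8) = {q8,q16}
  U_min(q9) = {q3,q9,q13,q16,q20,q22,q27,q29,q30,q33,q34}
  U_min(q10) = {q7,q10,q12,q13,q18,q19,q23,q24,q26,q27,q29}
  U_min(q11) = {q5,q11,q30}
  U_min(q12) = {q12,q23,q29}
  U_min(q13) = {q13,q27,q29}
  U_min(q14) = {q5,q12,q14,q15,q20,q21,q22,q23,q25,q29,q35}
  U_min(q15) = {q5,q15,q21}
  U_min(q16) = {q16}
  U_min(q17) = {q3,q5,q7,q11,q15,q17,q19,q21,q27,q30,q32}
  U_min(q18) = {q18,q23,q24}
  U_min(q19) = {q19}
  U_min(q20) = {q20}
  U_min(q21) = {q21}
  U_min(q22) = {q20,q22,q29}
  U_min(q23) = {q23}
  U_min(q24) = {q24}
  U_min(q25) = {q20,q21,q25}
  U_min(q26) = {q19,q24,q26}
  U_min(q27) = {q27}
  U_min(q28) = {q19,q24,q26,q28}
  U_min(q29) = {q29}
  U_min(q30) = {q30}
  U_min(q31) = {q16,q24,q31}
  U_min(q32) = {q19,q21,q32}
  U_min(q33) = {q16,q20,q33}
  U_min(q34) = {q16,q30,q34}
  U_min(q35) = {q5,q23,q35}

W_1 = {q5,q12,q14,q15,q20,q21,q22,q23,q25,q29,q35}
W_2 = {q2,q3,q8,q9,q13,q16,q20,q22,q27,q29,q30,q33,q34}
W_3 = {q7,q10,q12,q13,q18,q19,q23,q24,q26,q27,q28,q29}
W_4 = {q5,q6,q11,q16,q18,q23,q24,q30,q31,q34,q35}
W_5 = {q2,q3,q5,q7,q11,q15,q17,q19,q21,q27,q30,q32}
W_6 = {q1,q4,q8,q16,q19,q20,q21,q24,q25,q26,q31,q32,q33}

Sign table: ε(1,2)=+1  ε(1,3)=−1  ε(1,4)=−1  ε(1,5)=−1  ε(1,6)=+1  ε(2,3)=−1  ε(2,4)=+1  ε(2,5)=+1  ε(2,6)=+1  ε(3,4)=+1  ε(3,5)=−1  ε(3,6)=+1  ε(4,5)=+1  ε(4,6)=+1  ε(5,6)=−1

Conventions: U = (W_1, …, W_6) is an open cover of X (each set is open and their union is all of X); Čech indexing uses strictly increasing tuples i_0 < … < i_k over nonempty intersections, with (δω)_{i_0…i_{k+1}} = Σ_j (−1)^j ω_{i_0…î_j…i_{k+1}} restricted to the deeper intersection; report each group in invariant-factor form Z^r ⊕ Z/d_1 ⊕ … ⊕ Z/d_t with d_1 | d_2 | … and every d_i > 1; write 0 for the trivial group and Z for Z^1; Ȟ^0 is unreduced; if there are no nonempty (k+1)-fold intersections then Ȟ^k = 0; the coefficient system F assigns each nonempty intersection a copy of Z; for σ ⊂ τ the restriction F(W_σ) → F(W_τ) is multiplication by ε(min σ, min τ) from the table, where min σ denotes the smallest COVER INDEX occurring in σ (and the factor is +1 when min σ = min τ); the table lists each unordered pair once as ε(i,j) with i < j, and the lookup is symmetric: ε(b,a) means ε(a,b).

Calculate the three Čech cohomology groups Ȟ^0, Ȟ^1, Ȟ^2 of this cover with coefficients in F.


nonempty overlaps:
  W12={q20,q22,q29} W13={q12,q23,q29} W14={q5,q23,q35} W15={q5,q15,q21} W16={q20,q21,q25} W23={q13,q27,q29} W24={q16,q30,q34} W25={q2,q3,q27,q30} W26={q8,q16,q20,q33} W34={q18,q23,q24} W35={q7,q19,q27} W36={q19,q24,q26} W45={q5,q11,q30} W46={q16,q24,q31} W56={q19,q21,q32}
  W123={q29} W126={q20} W134={q23} W145={q5} W156={q21} W235={q27} W245={q30} W246={q16} W346={q24} W356={q19}
C dims 6,15,10; δ0: rk 6, SNF 1^5·2; δ1: rk 9, SNF 1^9
degree 0: 6−6−0 = 0 → Ȟ^0 ≅ 0
degree 1: 15−9−6 = 0 plus torsion [2] → Ȟ^1 ≅ Z/2
degree 2: 10−0−9 = 1 → Ȟ^2 ≅ Z

Ȟ^0 = 0, Ȟ^1 = Z/2, Ȟ^2 = Z


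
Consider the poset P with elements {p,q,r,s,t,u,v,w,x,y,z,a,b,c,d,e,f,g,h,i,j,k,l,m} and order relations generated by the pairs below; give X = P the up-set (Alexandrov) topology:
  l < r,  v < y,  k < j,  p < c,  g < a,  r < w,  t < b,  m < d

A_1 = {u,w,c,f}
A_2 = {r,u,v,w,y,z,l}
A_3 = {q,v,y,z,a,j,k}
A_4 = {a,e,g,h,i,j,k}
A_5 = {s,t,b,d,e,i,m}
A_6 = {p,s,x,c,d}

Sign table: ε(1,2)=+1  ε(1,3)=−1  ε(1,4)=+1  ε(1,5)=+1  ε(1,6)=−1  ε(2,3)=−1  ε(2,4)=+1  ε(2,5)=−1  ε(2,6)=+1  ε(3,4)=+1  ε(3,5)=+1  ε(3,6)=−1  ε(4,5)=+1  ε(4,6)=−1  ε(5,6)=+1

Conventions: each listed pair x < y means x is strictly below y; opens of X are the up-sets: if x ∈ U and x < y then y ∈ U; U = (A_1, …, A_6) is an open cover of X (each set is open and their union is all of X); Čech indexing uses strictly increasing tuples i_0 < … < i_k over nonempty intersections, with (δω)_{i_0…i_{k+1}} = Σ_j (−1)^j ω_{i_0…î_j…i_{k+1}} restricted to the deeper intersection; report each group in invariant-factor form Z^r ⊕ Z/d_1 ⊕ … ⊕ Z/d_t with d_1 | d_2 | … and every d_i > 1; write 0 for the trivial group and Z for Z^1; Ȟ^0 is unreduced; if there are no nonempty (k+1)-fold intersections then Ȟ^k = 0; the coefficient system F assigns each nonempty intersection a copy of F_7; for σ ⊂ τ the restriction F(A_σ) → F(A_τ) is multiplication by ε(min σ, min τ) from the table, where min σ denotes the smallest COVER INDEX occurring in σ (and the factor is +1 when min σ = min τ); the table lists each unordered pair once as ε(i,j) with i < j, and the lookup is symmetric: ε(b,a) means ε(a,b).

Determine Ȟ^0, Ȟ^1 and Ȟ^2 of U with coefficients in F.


nonempty intersections:
  A12={u,w} A16={c} A23={v,y,z} A34={a,j,k} A45={e,i} A56={s,d}
C dims 6,6; δ0: rk_F7 5
Ȟ^0: (6−5)−0=1 ⇒ Z/7
Ȟ^1: (6−0)−5=1 ⇒ Z/7
Ȟ^2: (0−0)−0=0 ⇒ 0

Ȟ^0 ≅ Z/7; Ȟ^1 ≅ Z/7; Ȟ^2 ≅ 0


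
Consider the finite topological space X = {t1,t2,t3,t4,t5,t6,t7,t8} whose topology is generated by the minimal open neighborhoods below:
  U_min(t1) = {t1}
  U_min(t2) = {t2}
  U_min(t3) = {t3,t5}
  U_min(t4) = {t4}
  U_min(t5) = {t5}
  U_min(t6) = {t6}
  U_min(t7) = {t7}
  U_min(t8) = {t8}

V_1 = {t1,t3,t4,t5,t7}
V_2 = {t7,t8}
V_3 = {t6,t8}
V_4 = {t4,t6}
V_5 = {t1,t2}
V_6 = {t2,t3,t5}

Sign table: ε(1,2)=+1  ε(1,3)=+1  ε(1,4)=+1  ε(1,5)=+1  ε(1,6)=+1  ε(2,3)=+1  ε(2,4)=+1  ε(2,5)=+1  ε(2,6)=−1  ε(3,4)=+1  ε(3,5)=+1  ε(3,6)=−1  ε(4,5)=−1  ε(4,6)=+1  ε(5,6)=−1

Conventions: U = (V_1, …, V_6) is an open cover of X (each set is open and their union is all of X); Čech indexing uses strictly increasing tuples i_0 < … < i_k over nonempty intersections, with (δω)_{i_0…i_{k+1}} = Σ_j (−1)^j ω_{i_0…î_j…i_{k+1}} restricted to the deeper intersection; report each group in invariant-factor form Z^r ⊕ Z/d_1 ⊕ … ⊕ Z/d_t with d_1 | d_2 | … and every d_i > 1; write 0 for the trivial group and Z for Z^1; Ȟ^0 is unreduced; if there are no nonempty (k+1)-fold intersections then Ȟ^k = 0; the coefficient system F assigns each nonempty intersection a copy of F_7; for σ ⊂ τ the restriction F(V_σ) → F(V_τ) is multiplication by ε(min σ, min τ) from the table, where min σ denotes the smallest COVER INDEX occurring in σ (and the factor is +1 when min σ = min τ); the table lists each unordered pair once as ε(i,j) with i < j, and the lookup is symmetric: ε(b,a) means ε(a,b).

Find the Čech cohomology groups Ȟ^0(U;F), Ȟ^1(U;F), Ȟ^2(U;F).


nonempty intersections:
  V12={t7} V14={t4} V15={t1} V16={t3,t5} V23={t8} V34={t6} V56={t2}
C dims 6,7; δ0: rk_F7 6
Ȟ^0: (6−6)−0=0 ⇒ 0
Ȟ^1: (7−0)−6=1 ⇒ Z/7
Ȟ^2: (0−0)−0=0 ⇒ 0

Ȟ^0 ≅ 0, Ȟ^1 ≅ Z/7 and Ȟ^2 ≅ 0


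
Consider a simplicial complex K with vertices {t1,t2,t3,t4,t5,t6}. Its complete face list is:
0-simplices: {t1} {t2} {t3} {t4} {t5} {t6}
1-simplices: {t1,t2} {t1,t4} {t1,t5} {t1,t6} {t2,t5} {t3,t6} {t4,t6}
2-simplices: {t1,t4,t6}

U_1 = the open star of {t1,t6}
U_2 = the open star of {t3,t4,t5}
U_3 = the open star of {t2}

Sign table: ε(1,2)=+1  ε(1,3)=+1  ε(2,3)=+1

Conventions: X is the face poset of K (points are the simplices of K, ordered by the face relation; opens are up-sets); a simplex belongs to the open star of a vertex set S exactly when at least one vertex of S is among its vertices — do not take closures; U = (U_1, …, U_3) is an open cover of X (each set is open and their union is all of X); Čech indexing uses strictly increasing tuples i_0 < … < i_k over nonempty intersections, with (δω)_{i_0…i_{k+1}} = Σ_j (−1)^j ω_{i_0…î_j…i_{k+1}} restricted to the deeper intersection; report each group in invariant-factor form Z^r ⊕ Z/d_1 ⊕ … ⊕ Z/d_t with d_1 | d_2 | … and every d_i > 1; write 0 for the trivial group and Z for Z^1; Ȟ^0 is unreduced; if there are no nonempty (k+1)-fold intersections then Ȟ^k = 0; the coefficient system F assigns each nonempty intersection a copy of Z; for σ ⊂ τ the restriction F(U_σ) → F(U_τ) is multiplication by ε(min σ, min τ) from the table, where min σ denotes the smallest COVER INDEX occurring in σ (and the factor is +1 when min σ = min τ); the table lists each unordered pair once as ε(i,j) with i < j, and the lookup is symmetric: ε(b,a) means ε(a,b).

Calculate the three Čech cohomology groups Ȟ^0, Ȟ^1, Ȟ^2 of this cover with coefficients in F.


nerve of the cover:
  U1={{t1},{t6},{t1,t2},{t1,t4},{t1,t5},{t1,t6},{t3,t6},{t4,t6},{t1,t4,t6}} U2={{t3},{t4},{t5},{t1,t4},{t1,t5},{t2,t5},{t3,t6},{t4,t6},{t1,t4,t6}} U3={{t2},{t1,t2},{t2,t5}}
  U12={{t1,t4},{t1,t5},{t3,t6},{t4,t6},{t1,t4,t6}} U13={{t1,t2}} U23={{t2,t5}}
C dims 3,3; δ0: rk 2, SNF 1^2
Ȟ^0 = (3 − 2) − 0 = 1, so Ȟ^0 ≅ Z
Ȟ^1 = (3 − 0) − 2 = 1, so Ȟ^1 ≅ Z
Ȟ^2 = (0 − 0) − 0 = 0, so Ȟ^2 ≅ 0

Ȟ^0 = Z,  Ȟ^1 = Z,  Ȟ^2 = 0


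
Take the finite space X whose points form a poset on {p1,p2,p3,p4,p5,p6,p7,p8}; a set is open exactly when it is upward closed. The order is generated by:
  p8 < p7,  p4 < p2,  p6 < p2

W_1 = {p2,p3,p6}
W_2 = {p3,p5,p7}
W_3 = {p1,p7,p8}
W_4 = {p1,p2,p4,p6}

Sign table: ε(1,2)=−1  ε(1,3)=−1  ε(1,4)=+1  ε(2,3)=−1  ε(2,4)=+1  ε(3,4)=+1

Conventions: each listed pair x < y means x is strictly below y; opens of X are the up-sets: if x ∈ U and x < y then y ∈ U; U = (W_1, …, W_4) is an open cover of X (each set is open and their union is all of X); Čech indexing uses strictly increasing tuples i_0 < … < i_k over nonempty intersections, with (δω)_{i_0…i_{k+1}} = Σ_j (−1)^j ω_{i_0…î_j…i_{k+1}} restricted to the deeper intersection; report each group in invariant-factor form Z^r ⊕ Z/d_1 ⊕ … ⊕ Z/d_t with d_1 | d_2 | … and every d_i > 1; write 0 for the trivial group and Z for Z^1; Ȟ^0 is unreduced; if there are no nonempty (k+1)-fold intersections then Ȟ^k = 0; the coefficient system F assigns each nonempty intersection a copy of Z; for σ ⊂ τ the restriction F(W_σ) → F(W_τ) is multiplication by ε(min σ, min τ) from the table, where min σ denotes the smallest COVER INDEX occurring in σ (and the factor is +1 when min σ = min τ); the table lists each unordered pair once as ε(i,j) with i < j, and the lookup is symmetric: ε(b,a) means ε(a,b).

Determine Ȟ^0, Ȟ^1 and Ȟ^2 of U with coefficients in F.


nonempty intersections:
  W12={p3} W14={p2,p6} W23={p7} W34={p1}
C dims 4,4; δ0: rk 3, SNF 1^3
Ȟ^0: (4−3)−0=1 ⇒ Z
Ȟ^1: (4−0)−3=1 ⇒ Z
Ȟ^2: (0−0)−0=0 ⇒ 0

Ȟ^0 = Z, Ȟ^1 = Z and Ȟ^2 = 0


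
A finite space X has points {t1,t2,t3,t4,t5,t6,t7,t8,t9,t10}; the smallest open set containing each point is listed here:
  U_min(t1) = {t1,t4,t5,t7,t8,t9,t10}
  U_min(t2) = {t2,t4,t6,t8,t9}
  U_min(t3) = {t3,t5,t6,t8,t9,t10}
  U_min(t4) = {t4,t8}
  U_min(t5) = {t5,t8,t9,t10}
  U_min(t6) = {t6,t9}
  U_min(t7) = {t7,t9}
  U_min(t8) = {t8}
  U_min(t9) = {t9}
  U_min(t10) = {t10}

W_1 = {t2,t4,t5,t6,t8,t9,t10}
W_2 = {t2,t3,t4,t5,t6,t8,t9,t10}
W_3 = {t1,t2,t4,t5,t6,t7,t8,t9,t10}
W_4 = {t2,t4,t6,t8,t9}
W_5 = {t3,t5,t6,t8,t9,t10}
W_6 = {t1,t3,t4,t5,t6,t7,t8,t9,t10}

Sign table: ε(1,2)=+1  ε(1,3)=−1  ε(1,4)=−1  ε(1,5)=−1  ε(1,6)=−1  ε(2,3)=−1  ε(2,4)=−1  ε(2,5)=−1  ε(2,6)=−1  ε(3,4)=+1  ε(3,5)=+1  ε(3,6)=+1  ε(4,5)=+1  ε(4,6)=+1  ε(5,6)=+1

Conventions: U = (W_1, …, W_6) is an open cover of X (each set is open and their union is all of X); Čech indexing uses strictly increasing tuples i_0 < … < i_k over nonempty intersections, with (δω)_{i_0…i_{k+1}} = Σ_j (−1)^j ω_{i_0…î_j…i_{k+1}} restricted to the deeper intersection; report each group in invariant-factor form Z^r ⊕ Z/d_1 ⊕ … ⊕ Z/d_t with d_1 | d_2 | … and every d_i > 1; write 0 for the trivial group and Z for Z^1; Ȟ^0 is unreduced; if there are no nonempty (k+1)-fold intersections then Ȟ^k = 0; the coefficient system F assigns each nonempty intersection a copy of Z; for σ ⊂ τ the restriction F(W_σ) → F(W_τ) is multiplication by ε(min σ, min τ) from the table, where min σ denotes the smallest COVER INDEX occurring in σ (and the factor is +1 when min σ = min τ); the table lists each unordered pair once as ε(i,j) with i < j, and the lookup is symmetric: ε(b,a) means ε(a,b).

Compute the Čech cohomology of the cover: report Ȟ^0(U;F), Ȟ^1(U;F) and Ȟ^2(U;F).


Ȟ^0(U;F) ≅ Z, Ȟ^1(U;F) ≅ 0, Ȟ^2(U;F) ≅ 0

nerve of the cover:
  W12={t2,t4,t5,t6,t8,t9,t10} W13={t2,t4,t5,t6,t8,t9,t10} W14={t2,t4,t6,t8,t9} W15={t5,t6,t8,t9,t10} W16={t4,t5,t6,t8,t9,t10} W23={t2,t4,t5,t6,t8,t9,t10} W24={t2,t4,t6,t8,t9} W25={t3,t5,t6,t8,t9,t10} W26={t3,t4,t5,t6,t8,t9,t10} W34={t2,t4,t6,t8,t9} W35={t5,t6,t8,t9,t10} W36={t1,t4,t5,t6,t7,t8,t9,t10} W45={t6,t8,t9} W46={t4,t6,t8,t9} W56={t3,t5,t6,t8,t9,t10}
  W123={t2,t4,t5,t6,t8,t9,t10} W124={t2,t4,t6,t8,t9} W125={t5,t6,t8,t9,t10} W126={t4,t5,t6,t8,t9,t10} W134={t2,t4,t6,t8,t9} W135={t5,t6,t8,t9,t10} W136={t4,t5,t6,t8,t9,t10} W145={t6,t8,t9} W146={t4,t6,t8,t9} W156={t5,t6,t8,t9,t10} W234={t2,t4,t6,t8,t9} W235={t5,t6,t8,t9,t10} W236={t4,t5,t6,t8,t9,t10} W245={t6,t8,t9} W246={t4,t6,t8,t9} W256={t3,t5,t6,t8,t9,t10} W345={t6,t8,t9} W346={t4,t6,t8,t9} W356={t5,t6,t8,t9,t10} W456={t6,t8,t9}
  W1234={t2,t4,t6,t8,t9} W1235={t5,t6,t8,t9,t10} W1236={t4,t5,t6,t8,t9,t10} W1245={t6,t8,t9} W1246={t4,t6,t8,t9} W1256={t5,t6,t8,t9,t10} W1345={t6,t8,t9} W1346={t4,t6,t8,t9} W1356={t5,t6,t8,t9,t10} W1456={t6,t8,t9} W2345={t6,t8,t9} W2346={t4,t6,t8,t9} W2356={t5,t6,t8,t9,t10} W2456={t6,t8,t9} W3456={t6,t8,t9}
  W12345={t6,t8,t9} W12346={t4,t6,t8,t9} W12356={t5,t6,t8,t9,t10} W12456={t6,t8,t9} W13456={t6,t8,t9} W23456={t6,t8,t9}
  W123456={t6,t8,t9}
C dims 6,15,20,15; δ0: rk 5, SNF 1^5; δ1: rk 10, SNF 1^10; δ2: rk 10, SNF 1^10
Ȟ^0 = (6 − 5) − 0 = 1, so Ȟ^0 ≅ Z
Ȟ^1 = (15 − 10) − 5 = 0, so Ȟ^1 ≅ 0
Ȟ^2 = (20 − 10) − 10 = 0, so Ȟ^2 ≅ 0


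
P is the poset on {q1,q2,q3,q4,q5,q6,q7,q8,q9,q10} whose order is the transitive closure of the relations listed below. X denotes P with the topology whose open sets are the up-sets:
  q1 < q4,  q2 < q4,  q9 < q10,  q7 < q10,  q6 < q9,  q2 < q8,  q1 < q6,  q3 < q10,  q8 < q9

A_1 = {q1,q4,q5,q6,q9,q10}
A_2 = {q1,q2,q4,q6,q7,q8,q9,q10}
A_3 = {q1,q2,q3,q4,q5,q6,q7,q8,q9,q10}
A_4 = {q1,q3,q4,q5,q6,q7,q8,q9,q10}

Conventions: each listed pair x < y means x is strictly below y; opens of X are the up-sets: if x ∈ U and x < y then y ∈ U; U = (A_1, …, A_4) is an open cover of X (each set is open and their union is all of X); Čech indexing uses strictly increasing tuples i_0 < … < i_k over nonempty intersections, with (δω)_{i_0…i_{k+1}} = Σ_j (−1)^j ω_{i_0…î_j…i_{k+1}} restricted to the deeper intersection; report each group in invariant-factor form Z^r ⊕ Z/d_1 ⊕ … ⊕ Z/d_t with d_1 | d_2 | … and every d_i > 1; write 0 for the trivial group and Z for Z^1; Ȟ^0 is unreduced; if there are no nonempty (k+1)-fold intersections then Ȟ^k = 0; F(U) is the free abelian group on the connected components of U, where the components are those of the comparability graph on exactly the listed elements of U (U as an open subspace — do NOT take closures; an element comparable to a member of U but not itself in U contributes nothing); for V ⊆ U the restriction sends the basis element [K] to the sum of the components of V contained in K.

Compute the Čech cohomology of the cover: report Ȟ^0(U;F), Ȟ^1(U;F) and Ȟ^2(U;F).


Ȟ^0(U;F) ≅ Z^2,  Ȟ^1(U;F) ≅ 0,  Ȟ^2(U;F) ≅ 0

nerve simplices:
  A12={q1,q4,q6,q9,q10} A13={q1,q4,q5,q6,q9,q10} A14={q1,q4,q5,q6,q9,q10} A23={q1,q2,q4,q6,q7,q8,q9,q10} A24={q1,q4,q6,q7,q8,q9,q10} A34={q1,q3,q4,q5,q6,q7,q8,q9,q10}
  A123={q1,q4,q6,q9,q10} A124={q1,q4,q6,q9,q10} A134={q1,q4,q5,q6,q9,q10} A234={q1,q4,q6,q7,q8,q9,q10}
  A1234={q1,q4,q6,q9,q10}
components per intersection:
  A1: {q1,q4,q6,q9,q10} {q5}
  A2: {q1,q2,q4,q6,q7,q8,q9,q10}
  A3: {q1,q2,q3,q4,q6,q7,q8,q9,q10} {q5}
  A4: {q1,q3,q4,q6,q7,q8,q9,q10} {q5}
  A12: {q1,q4,q6,q9,q10}
  A13: {q1,q4,q6,q9,q10} {q5}
  A14: {q1,q4,q6,q9,q10} {q5}
  A23: {q1,q2,q4,q6,q7,q8,q9,q10}
  A24: {q1,q4,q6,q7,q8,q9,q10}
  A34: {q1,q3,q4,q6,q7,q8,q9,q10} {q5}
  A123: {q1,q4,q6,q9,q10}
  A124: {q1,q4,q6,q9,q10}
  A134: {q1,q4,q6,q9,q10} {q5}
  A234: {q1,q4,q6,q7,q8,q9,q10}
  A1234: {q1,q4,q6,q9,q10}
C dims 7,9,5,1; δ0: rk 5, SNF 1^5; δ1: rk 4, SNF 1^4; δ2: rk 1, SNF 1^1
degree 0: 7−5−0 = 2 → Ȟ^0 ≅ Z^2
degree 1: 9−4−5 = 0 → Ȟ^1 ≅ 0
degree 2: 5−1−4 = 0 → Ȟ^2 ≅ 0


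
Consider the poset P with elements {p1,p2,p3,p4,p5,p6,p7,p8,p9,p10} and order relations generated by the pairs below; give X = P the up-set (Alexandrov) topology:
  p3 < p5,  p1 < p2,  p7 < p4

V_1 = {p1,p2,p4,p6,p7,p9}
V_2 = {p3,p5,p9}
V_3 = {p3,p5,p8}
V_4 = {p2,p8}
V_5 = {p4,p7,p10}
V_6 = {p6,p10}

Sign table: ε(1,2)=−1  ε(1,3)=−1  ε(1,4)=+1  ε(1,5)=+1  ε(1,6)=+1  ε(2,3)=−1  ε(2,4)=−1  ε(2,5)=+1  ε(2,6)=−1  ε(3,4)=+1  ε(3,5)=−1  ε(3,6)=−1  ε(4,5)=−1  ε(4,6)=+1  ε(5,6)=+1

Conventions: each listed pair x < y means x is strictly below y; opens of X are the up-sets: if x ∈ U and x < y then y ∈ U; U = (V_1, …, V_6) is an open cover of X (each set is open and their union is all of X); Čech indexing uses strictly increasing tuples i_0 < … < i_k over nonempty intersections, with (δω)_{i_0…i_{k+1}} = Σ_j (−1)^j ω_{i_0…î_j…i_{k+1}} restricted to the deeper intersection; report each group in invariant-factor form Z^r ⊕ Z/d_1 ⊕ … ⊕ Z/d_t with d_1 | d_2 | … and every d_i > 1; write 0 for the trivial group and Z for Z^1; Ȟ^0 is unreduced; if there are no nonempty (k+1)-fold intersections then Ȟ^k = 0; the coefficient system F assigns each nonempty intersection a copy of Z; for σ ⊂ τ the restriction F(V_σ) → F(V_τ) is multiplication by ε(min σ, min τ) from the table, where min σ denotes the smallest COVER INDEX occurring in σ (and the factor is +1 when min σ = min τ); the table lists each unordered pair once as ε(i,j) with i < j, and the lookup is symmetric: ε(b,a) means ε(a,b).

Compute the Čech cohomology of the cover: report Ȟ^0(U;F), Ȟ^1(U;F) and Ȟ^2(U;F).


Ȟ^0 = Z; Ȟ^1 = Z^2; Ȟ^2 = 0

nonempty intersections:
  V12={p9} V14={p2} V15={p4,p7} V16={p6} V23={p3,p5} V34={p8} V56={p10}
C dims 6,7; δ0: rk 5, SNF 1^5
Ȟ^0: (6−5)−0=1 ⇒ Z
Ȟ^1: (7−0)−5=2 ⇒ Z^2
Ȟ^2: (0−0)−0=0 ⇒ 0


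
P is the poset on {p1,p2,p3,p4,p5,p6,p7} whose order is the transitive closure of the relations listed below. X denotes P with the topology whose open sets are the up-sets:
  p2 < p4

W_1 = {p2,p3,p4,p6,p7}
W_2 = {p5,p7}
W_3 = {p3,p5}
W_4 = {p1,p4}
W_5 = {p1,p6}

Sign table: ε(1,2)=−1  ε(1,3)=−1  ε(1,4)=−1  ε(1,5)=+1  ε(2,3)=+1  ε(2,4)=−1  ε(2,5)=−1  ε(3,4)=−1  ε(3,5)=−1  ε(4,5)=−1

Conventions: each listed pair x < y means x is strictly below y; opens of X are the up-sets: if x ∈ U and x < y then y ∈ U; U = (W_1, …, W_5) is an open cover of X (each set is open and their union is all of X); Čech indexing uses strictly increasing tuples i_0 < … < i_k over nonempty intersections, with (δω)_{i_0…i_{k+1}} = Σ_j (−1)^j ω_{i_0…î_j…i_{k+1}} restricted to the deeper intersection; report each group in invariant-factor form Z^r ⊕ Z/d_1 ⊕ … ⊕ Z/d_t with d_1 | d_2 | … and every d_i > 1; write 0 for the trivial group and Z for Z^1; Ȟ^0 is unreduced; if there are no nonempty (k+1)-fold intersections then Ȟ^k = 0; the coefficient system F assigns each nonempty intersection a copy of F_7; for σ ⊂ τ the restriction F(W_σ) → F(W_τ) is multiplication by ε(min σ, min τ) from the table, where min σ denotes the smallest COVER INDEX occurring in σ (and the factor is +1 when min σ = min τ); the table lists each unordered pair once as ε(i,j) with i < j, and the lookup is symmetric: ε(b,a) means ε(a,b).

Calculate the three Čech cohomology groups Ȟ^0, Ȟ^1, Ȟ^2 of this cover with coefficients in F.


Ȟ^0(U;F) ≅ Z/7,  Ȟ^1(U;F) ≅ Z/7 ⊕ Z/7,  Ȟ^2(U;F) ≅ 0

intersection data:
  W12={p7} W13={p3} W14={p4} W15={p6} W23={p5} W45={p1}
C dims 5,6; δ0: rk_F7 4
Ȟ^0 = (5 − 4) − 0 = 1, so Ȟ^0 ≅ Z/7
Ȟ^1 = (6 − 0) − 4 = 2, so Ȟ^1 ≅ Z/7 ⊕ Z/7
Ȟ^2 = (0 − 0) − 0 = 0, so Ȟ^2 ≅ 0


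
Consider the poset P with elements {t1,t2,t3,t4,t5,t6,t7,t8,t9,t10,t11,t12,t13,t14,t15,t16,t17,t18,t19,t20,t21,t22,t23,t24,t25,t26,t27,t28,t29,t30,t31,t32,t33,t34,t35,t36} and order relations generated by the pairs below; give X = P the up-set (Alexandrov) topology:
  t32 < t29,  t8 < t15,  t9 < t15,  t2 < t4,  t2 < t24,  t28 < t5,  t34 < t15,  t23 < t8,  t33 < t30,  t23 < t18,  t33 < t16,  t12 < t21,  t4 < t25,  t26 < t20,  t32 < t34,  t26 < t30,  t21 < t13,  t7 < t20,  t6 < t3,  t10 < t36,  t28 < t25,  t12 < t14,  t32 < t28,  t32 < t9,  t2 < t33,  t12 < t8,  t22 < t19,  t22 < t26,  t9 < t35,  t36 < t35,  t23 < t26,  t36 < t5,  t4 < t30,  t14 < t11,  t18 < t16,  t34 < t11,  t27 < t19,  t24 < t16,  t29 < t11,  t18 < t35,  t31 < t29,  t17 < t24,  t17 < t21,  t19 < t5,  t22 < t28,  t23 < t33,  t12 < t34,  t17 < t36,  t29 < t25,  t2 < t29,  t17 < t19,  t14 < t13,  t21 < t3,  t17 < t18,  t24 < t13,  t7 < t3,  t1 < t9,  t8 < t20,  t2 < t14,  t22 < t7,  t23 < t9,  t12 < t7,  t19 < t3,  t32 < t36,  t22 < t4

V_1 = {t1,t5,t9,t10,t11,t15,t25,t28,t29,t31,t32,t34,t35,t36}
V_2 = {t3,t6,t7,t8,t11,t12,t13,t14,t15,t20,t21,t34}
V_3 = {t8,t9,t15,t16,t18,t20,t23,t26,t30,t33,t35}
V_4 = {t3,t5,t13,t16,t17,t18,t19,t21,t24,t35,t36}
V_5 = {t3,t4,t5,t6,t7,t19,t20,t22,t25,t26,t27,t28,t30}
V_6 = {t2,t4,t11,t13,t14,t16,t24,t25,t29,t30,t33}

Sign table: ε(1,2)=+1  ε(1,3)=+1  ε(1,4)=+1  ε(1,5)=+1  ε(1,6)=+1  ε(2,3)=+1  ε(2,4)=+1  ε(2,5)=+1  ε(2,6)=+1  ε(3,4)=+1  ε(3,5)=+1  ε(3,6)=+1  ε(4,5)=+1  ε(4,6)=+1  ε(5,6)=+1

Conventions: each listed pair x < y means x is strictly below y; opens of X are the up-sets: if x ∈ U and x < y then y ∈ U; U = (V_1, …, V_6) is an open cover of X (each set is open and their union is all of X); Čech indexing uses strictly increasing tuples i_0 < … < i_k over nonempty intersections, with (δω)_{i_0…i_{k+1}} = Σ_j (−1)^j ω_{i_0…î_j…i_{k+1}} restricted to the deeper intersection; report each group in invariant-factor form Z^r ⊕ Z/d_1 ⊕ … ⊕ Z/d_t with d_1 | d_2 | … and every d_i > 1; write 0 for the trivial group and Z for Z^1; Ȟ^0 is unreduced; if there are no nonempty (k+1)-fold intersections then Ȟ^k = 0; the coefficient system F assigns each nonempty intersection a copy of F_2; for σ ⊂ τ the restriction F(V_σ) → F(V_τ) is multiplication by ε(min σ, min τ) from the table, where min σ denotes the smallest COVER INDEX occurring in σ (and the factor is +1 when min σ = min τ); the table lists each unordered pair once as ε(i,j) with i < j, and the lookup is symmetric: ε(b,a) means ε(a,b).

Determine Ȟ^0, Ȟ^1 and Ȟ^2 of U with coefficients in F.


nonempty intersections:
  V12={t11,t15,t34} V13={t9,t15,t35} V14={t5,t35,t36} V15={t5,t25,t28} V16={t11,t25,t29} V23={t8,t15,t20} V24={t3,t13,t21} V25={t3,t6,t7,t20} V26={t11,t13,t14} V34={t16,t18,t35} V35={t20,t26,t30} V36={t16,t30,t33} V45={t3,t5,t19} V46={t13,t16,t24} V56={t4,t25,t30}
  V123={t15} V126={t11} V134={t35} V145={t5} V156={t25} V235={t20} V245={t3} V246={t13} V346={t16} V356={t30}
C dims 6,15,10; δ0: rk_F2 5; δ1: rk_F2 9
Ȟ^0: (6−5)−0=1 ⇒ Z/2
Ȟ^1: (15−9)−5=1 ⇒ Z/2
Ȟ^2: (10−0)−9=1 ⇒ Z/2

Ȟ^0 ≅ Z/2; Ȟ^1 ≅ Z/2; Ȟ^2 ≅ Z/2


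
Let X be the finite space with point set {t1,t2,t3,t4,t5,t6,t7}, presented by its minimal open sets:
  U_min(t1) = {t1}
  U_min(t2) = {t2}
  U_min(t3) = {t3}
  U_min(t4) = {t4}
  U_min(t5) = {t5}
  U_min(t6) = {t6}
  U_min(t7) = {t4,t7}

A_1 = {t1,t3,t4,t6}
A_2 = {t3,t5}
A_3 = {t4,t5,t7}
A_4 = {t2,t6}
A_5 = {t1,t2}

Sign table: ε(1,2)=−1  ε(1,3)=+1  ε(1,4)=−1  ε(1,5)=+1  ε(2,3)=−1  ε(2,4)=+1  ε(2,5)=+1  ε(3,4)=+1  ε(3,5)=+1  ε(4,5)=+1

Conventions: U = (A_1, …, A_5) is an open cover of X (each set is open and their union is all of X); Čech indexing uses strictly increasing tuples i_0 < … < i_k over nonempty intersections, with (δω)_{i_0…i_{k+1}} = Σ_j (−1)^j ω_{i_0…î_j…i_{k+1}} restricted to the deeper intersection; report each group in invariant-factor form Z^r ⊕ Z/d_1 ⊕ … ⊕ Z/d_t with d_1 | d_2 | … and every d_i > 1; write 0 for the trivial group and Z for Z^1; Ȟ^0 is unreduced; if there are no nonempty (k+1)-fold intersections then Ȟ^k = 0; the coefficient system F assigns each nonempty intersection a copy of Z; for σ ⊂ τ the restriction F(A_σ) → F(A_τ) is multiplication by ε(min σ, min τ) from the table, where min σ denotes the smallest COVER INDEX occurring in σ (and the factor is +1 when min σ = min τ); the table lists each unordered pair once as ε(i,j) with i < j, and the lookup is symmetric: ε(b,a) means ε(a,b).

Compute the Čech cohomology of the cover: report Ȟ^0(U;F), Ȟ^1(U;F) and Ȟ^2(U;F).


Ȟ^0 ≅ 0, Ȟ^1 ≅ Z ⊕ Z/2 and Ȟ^2 ≅ 0

cover nerve:
  A12={t3} A13={t4} A14={t6} A15={t1} A23={t5} A45={t2}
C dims 5,6; δ0: rk 5, SNF 1^4·2
Ȟ^0: (5−5)−0=0 ⇒ 0
Ȟ^1: (6−0)−5=1 plus torsion [2] ⇒ Z ⊕ Z/2
Ȟ^2: (0−0)−0=0 ⇒ 0


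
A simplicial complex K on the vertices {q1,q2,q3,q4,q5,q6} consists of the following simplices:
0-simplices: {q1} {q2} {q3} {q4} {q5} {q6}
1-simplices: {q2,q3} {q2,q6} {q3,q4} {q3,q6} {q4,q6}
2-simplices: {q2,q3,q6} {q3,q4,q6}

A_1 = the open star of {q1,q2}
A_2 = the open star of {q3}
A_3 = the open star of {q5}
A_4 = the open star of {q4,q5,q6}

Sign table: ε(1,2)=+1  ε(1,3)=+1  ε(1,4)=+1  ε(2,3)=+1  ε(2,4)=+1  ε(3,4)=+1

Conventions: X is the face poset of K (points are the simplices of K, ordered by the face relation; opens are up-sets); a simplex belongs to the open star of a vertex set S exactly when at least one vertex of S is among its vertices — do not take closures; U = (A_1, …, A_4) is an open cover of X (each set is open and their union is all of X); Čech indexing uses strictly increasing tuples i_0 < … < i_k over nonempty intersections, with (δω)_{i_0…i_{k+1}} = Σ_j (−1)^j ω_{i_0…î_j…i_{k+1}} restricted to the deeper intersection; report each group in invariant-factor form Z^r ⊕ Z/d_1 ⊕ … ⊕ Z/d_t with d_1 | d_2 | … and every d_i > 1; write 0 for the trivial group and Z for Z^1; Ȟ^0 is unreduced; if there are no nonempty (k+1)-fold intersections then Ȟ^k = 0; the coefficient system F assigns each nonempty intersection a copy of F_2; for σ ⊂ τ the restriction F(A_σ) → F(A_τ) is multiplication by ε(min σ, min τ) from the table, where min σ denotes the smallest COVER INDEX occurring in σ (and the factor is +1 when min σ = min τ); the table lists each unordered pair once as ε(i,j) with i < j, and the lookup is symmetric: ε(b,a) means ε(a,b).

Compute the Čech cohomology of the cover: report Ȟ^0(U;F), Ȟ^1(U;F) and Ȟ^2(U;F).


nonempty intersections:
  A1={{q1},{q2},{q2,q3},{q2,q6},{q2,q3,q6}} A2={{q3},{q2,q3},{q3,q4},{q3,q6},{q2,q3,q6},{q3,q4,q6}} A3={{q5}} A4={{q4},{q5},{q6},{q2,q6},{q3,q4},{q3,q6},{q4,q6},{q2,q3,q6},{q3,q4,q6}}
  A12={{q2,q3},{q2,q3,q6}} A14={{q2,q6},{q2,q3,q6}} A24={{q3,q4},{q3,q6},{q2,q3,q6},{q3,q4,q6}} A34={{q5}}
  A124={{q2,q3,q6}}
C dims 4,4,1; δ0: rk_F2 3; δ1: rk_F2 1
Ȟ^0: (4−3)−0=1 ⇒ Z/2
Ȟ^1: (4−1)−3=0 ⇒ 0
Ȟ^2: (1−0)−1=0 ⇒ 0

Ȟ^0(U;F) ≅ Z/2,  Ȟ^1(U;F) ≅ 0,  Ȟ^2(U;F) ≅ 0


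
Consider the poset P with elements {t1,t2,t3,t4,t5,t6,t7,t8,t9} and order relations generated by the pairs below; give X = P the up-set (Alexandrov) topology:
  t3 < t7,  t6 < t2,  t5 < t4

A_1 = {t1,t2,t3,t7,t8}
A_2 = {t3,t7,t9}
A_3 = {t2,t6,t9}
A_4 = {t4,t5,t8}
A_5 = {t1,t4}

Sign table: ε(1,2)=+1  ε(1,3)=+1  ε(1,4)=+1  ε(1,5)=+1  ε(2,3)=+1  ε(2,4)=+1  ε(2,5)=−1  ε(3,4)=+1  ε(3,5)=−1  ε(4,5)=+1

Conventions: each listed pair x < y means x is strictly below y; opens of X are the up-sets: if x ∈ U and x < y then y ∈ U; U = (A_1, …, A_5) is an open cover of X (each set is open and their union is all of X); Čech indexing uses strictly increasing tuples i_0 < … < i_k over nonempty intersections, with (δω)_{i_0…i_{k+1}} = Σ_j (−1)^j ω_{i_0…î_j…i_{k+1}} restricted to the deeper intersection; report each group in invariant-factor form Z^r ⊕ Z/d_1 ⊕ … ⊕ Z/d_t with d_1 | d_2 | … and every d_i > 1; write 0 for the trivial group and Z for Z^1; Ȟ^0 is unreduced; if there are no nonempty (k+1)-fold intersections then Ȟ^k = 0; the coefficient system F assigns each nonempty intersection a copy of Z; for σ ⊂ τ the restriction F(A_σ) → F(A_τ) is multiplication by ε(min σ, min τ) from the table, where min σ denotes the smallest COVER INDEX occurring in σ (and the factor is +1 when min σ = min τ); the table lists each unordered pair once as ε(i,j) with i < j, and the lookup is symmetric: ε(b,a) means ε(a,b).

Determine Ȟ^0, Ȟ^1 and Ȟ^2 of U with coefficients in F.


nonempty overlaps:
  A12={t3,t7} A13={t2} A14={t8} A15={t1} A23={t9} A45={t4}
C dims 5,6; δ0: rk 4, SNF 1^4
degree 0: 5−4−0 = 1 → Ȟ^0 ≅ Z
degree 1: 6−0−4 = 2 → Ȟ^1 ≅ Z^2
degree 2: 0−0−0 = 0 → Ȟ^2 ≅ 0

Ȟ^0 = Z, Ȟ^1 = Z^2, Ȟ^2 = 0


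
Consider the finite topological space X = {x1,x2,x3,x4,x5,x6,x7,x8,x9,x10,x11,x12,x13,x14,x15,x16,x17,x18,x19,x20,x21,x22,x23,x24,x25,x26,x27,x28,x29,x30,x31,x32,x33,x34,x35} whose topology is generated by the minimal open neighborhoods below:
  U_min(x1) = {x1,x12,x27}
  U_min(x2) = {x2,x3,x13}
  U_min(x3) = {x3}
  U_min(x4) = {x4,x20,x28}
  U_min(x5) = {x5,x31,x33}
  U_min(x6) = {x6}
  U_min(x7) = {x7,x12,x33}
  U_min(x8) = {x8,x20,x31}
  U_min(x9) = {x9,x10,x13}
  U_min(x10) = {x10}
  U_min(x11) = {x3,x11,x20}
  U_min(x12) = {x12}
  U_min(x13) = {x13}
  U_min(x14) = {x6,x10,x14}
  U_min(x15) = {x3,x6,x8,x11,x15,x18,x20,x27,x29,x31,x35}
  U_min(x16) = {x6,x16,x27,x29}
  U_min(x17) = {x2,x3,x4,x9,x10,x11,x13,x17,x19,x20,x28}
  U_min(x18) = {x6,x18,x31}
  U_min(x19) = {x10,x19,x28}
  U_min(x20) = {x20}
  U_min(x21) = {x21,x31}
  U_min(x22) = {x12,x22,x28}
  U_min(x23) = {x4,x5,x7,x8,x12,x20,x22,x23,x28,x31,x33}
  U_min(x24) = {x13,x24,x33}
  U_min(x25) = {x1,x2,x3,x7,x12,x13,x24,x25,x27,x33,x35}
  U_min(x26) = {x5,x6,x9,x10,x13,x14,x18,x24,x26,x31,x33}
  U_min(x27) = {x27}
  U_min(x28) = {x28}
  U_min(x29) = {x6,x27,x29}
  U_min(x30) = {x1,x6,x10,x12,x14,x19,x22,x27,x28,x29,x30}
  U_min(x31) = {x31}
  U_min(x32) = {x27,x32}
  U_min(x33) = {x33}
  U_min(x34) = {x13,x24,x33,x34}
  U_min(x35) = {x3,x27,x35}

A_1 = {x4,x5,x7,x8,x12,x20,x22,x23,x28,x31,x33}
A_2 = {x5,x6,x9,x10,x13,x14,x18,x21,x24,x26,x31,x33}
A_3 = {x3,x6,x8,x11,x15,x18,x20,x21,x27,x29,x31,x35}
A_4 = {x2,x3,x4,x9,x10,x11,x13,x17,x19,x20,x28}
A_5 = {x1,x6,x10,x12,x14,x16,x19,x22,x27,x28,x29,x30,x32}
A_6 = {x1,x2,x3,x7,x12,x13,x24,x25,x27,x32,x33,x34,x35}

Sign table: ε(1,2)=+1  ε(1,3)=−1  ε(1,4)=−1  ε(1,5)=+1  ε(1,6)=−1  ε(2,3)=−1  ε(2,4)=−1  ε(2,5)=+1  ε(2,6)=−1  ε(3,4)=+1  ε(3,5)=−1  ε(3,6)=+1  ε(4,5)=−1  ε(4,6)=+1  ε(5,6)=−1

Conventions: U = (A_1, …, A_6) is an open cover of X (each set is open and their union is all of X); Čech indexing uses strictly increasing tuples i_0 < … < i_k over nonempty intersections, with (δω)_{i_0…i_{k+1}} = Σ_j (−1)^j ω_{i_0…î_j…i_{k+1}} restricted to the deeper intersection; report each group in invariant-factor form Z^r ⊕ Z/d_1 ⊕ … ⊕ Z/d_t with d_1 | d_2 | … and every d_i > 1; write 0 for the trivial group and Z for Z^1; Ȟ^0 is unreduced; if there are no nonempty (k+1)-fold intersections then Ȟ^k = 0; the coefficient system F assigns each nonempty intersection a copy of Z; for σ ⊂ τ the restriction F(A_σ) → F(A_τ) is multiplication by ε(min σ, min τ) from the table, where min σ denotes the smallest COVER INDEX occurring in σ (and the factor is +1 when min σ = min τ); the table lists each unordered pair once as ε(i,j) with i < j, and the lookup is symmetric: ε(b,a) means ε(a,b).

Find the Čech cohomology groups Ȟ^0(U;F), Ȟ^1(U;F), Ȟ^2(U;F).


Ȟ^0 = Z, Ȟ^1 = 0, Ȟ^2 = Z/2

nonempty overlaps:
  A12={x5,x31,x33} A13={x8,x20,x31} A14={x4,x20,x28} A15={x12,x22,x28} A16={x7,x12,x33} A23={x6,x18,x21,x31} A24={x9,x10,x13} A25={x6,x10,x14} A26={x13,x24,x33} A34={x3,x11,x20} A35={x6,x27,x29} A36={x3,x27,x35} A45={x10,x19,x28} A46={x2,x3,x13} A56={x1,x12,x27,x32}
  A123={x31} A126={x33} A134={x20} A145={x28} A156={x12} A235={x6} A245={x10} A246={x13} A346={x3} A356={x27}
C dims 6,15,10; δ0: rk 5, SNF 1^5; δ1: rk 10, SNF 1^9·2
degree 0: 6−5−0 = 1 → Ȟ^0 ≅ Z
degree 1: 15−10−5 = 0 → Ȟ^1 ≅ 0
degree 2: 10−0−10 = 0 plus torsion [2] → Ȟ^2 ≅ Z/2


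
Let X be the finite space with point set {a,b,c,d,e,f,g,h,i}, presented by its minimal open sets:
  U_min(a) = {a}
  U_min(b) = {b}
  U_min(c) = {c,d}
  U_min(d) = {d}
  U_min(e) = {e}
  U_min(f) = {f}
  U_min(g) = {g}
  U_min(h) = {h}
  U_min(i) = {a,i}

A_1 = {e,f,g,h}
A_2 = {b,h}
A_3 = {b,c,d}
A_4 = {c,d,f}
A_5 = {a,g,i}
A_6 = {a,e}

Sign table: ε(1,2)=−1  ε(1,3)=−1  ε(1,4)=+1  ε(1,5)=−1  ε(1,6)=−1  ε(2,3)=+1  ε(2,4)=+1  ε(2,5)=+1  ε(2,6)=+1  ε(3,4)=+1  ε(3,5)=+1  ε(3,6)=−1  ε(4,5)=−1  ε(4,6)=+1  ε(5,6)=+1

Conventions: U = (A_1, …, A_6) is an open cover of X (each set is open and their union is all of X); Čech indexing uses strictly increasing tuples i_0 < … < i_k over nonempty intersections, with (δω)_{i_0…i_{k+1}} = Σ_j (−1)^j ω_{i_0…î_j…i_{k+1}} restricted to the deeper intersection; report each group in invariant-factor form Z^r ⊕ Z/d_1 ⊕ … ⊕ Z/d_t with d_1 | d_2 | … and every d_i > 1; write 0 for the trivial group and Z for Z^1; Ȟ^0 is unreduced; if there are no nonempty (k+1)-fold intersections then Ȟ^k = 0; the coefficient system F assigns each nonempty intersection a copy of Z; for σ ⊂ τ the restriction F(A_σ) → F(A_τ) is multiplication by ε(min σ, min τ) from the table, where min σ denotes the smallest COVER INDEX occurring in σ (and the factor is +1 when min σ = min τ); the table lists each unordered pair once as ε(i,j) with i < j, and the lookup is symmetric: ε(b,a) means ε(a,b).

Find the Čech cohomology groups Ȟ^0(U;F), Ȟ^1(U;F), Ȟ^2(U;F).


Ȟ^0(U;F) ≅ 0; Ȟ^1(U;F) ≅ Z ⊕ Z/2; Ȟ^2(U;F) ≅ 0

nerve simplices:
  A12={h} A14={f} A15={g} A16={e} A23={b} A34={c,d} A56={a}
C dims 6,7; δ0: rk 6, SNF 1^5·2
degree 0: 6−6−0 = 0 → Ȟ^0 ≅ 0
degree 1: 7−0−6 = 1 plus torsion [2] → Ȟ^1 ≅ Z ⊕ Z/2
degree 2: 0−0−0 = 0 → Ȟ^2 ≅ 0


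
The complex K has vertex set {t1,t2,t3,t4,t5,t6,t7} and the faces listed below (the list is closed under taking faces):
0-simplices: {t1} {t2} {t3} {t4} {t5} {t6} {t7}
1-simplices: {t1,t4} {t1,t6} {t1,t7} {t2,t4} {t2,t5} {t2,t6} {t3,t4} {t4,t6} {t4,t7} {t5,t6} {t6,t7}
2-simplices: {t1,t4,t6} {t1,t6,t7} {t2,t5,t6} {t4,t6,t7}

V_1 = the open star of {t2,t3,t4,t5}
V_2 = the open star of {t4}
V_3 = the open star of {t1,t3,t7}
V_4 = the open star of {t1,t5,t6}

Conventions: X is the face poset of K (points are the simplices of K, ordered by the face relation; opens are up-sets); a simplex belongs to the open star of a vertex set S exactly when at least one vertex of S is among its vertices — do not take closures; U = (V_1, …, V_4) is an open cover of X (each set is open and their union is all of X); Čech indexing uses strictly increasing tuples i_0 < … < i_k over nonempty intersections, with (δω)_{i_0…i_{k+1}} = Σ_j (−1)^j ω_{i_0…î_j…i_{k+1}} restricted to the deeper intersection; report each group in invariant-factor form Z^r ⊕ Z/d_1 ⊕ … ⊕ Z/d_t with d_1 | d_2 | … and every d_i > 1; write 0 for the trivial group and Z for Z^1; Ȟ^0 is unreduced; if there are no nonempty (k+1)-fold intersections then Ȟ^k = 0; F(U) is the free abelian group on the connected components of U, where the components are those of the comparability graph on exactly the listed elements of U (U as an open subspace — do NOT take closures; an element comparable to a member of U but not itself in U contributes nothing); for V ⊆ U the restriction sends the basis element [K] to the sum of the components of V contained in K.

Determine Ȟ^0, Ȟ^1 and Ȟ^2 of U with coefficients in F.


nerve simplices:
  V1={{t2},{t3},{t4},{t5},{t1,t4},{t2,t4},{t2,t5},{t2,t6},{t3,t4},{t4,t6},{t4,t7},{t5,t6},{t1,t4,t6},{t2,t5,t6},{t4,t6,t7}} V2={{t4},{t1,t4},{t2,t4},{t3,t4},{t4,t6},{t4,t7},{t1,t4,t6},{t4,t6,t7}} V3={{t1},{t3},{t7},{t1,t4},{t1,t6},{t1,t7},{t3,t4},{t4,t7},{t6,t7},{t1,t4,t6},{t1,t6,t7},{t4,t6,t7}} V4={{t1},{t5},{t6},{t1,t4},{t1,t6},{t1,t7},{t2,t5},{t2,t6},{t4,t6},{t5,t6},{t6,t7},{t1,t4,t6},{t1,t6,t7},{t2,t5,t6},{t4,t6,t7}}
  V12={{t4},{t1,t4},{t2,t4},{t3,t4},{t4,t6},{t4,t7},{t1,t4,t6},{t4,t6,t7}} V13={{t3},{t1,t4},{t3,t4},{t4,t7},{t1,t4,t6},{t4,t6,t7}} V14={{t5},{t1,t4},{t2,t5},{t2,t6},{t4,t6},{t5,t6},{t1,t4,t6},{t2,t5,t6},{t4,t6,t7}} V23={{t1,t4},{t3,t4},{t4,t7},{t1,t4,t6},{t4,t6,t7}} V24={{t1,t4},{t4,t6},{t1,t4,t6},{t4,t6,t7}} V34={{t1},{t1,t4},{t1,t6},{t1,t7},{t6,t7},{t1,t4,t6},{t1,t6,t7},{t4,t6,t7}}
  V123={{t1,t4},{t3,t4},{t4,t7},{t1,t4,t6},{t4,t6,t7}} V124={{t1,t4},{t4,t6},{t1,t4,t6},{t4,t6,t7}} V134={{t1,t4},{t1,t4,t6},{t4,t6,t7}} V234={{t1,t4},{t1,t4,t6},{t4,t6,t7}}
  V1234={{t1,t4},{t1,t4,t6},{t4,t6,t7}}
components per intersection:
  V1: {{t2},{t3},{t4},{t5},{t1,t4},{t2,t4},{t2,t5},{t2,t6},{t3,t4},{t4,t6},{t4,t7},{t5,t6},{t1,t4,t6},{t2,t5,t6},{t4,t6,t7}}
  V2: {{t4},{t1,t4},{t2,t4},{t3,t4},{t4,t6},{t4,t7},{t1,t4,t6},{t4,t6,t7}}
  V3: {{t1},{t7},{t1,t4},{t1,t6},{t1,t7},{t4,t7},{t6,t7},{t1,t4,t6},{t1,t6,t7},{t4,t6,t7}} {{t3},{t3,t4}}
  V4: {{t1},{t5},{t6},{t1,t4},{t1,t6},{t1,t7},{t2,t5},{t2,t6},{t4,t6},{t5,t6},{t6,t7},{t1,t4,t6},{t1,t6,t7},{t2,t5,t6},{t4,t6,t7}}
  V12: {{t4},{t1,t4},{t2,t4},{t3,t4},{t4,t6},{t4,t7},{t1,t4,t6},{t4,t6,t7}}
  V13: {{t3},{t3,t4}} {{t1,t4},{t1,t4,t6}} {{t4,t7},{t4,t6,t7}}
  V14: {{t5},{t2,t5},{t2,t6},{t5,t6},{t2,t5,t6}} {{t1,t4},{t4,t6},{t1,t4,t6},{t4,t6,t7}}
  V23: {{t1,t4},{t1,t4,t6}} {{t3,t4}} {{t4,t7},{t4,t6,t7}}
  V24: {{t1,t4},{t4,t6},{t1,t4,t6},{t4,t6,t7}}
  V34: {{t1},{t1,t4},{t1,t6},{t1,t7},{t6,t7},{t1,t4,t6},{t1,t6,t7},{t4,t6,t7}}
  V123: {{t1,t4},{t1,t4,t6}} {{t3,t4}} {{t4,t7},{t4,t6,t7}}
  V124: {{t1,t4},{t4,t6},{t1,t4,t6},{t4,t6,t7}}
  V134: {{t1,t4},{t1,t4,t6}} {{t4,t6,t7}}
  V234: {{t1,t4},{t1,t4,t6}} {{t4,t6,t7}}
  V1234: {{t1,t4},{t1,t4,t6}} {{t4,t6,t7}}
C dims 5,11,8,2; δ0: rk 4, SNF 1^4; δ1: rk 6, SNF 1^6; δ2: rk 2, SNF 1^2
degree 0: 5−4−0 = 1 → Ȟ^0 ≅ Z
degree 1: 11−6−4 = 1 → Ȟ^1 ≅ Z
degree 2: 8−2−6 = 0 → Ȟ^2 ≅ 0

Ȟ^0 ≅ Z, Ȟ^1 ≅ Z and Ȟ^2 ≅ 0


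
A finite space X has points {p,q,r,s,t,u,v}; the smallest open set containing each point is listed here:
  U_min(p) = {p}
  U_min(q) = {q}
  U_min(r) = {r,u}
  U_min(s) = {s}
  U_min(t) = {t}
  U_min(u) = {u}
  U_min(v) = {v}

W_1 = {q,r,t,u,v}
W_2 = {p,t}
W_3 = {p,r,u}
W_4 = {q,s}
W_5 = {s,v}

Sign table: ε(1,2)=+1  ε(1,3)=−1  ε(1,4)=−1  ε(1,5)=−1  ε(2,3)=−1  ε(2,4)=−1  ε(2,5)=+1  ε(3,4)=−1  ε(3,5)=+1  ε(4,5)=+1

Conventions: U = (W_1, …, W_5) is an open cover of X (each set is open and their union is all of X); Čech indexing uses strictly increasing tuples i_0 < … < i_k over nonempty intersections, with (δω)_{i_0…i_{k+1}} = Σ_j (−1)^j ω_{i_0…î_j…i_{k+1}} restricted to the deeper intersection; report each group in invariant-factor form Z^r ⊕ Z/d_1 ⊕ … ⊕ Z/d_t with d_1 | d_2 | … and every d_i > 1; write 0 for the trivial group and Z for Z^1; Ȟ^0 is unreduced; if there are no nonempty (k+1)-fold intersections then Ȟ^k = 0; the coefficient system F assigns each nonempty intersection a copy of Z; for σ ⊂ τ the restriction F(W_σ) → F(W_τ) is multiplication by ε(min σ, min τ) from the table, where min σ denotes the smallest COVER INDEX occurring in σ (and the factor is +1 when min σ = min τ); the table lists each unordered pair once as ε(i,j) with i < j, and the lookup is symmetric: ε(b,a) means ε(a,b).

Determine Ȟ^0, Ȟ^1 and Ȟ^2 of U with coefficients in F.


Ȟ^0(U;F) ≅ Z; Ȟ^1(U;F) ≅ Z^2; Ȟ^2(U;F) ≅ 0

nerve of the cover:
  W12={t} W13={r,u} W14={q} W15={v} W23={p} W45={s}
C dims 5,6; δ0: rk 4, SNF 1^4
Ȟ^0 = (5 − 4) − 0 = 1, so Ȟ^0 ≅ Z
Ȟ^1 = (6 − 0) − 4 = 2, so Ȟ^1 ≅ Z^2
Ȟ^2 = (0 − 0) − 0 = 0, so Ȟ^2 ≅ 0
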